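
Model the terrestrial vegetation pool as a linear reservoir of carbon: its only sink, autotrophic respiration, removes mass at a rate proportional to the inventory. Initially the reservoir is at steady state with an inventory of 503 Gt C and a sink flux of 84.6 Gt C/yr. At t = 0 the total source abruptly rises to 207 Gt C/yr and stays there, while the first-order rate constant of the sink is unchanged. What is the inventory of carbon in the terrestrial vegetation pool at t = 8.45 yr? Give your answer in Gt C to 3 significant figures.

1060 Gt C

Residence time τ = M₀/F₀ = 5.946 yr. The eventual steady state is M_∞ = M₀·(F₁/F₀) = 503 × 207/84.6 = 1230.7 Gt C.
The anomaly ΔM(t) = M(t) − M_∞ decays as ΔM₀·e^(−t/τ) with ΔM₀ = 503 − 1230.7 = −727.7 Gt C.
At t = 8.45 yr, e^(−t/τ) = e^(−1.421) = 0.2414, so ΔM = −175.7 Gt C and M = 1230.7 − 175.7 = 1055.1 Gt C.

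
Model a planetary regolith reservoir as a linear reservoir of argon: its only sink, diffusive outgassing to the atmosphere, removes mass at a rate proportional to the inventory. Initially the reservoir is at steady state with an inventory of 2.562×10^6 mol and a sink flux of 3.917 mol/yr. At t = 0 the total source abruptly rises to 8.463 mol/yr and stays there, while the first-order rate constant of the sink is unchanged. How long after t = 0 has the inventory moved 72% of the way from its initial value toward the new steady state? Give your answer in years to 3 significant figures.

τ = M₀/F₀ = 2.562×10^6/3.917 = 654100 yr.
The remaining gap fraction is e^(−t/τ); 72% covered ⇒ e^(−t/τ) = 0.280.
t = −τ ln(0.280) = 654100 × 1.273 = 832600 yr.

833000 yr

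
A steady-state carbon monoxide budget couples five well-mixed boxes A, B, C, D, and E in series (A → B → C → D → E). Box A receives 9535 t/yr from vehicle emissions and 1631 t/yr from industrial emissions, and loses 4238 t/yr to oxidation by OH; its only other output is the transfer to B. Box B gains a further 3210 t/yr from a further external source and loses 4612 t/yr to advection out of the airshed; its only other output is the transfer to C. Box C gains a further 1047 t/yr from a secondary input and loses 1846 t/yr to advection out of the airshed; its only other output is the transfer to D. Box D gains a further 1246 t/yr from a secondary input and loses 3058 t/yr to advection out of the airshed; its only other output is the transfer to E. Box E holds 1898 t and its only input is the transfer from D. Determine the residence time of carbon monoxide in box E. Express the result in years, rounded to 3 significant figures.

Box A: F(A→B) = (9535 + 1631) − 4238 = 6928.0 t/yr.
Box B: F(B→C) = (6928.0 + 3210) − 4612 = 5526.0 t/yr.
Box C: F(C→D) = (5526.0 + 1047) − 1846 = 4727.0 t/yr.
Box D: F(D→E) = (4727.0 + 1246) − 3058 = 2915.0 t/yr.
Box E throughput = its input = 2915.0 t/yr; τ = 1898 / 2915.0 = 0.6511 yr.

0.651 yr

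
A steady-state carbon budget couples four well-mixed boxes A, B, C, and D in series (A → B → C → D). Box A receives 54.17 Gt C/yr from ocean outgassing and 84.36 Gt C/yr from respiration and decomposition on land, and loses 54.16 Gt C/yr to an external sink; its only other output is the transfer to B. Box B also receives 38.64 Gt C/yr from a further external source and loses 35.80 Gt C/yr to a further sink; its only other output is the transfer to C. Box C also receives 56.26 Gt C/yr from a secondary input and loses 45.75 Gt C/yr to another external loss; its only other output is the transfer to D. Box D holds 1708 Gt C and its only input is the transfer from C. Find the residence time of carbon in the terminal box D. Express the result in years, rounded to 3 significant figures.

Box A: F(A→B) = (54.17 + 84.36) − 54.16 = 84.370 Gt C/yr.
Box B: F(B→C) = (84.370 + 38.64) − 35.80 = 87.210 Gt C/yr.
Box C: F(C→D) = (87.210 + 56.26) − 45.75 = 97.720 Gt C/yr.
Box D throughput = its input = 97.720 Gt C/yr; τ = 1708 / 97.720 = 17.48 yr.

17.5 yr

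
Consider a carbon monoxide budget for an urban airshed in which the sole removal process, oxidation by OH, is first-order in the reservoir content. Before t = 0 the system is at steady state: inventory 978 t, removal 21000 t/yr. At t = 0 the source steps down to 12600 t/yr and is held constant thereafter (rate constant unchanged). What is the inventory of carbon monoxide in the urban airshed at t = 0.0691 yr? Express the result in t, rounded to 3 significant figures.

676 t

τ = M₀/F₀ = 978/21000 = 0.04657 yr; rate constant k = 1/τ.
New steady state M_∞ = F₁/k = F₁·τ = 12600 × 0.04657 = 586.80 t.
M(t) = M_∞ + (M₀ − M_∞)·e^(−t/τ); t/τ = 0.0691/0.04657 = 1.484, so e^(−t/τ) = 0.2268.
M(t) = 586.80 + 391.2 × 0.2268 = 675.52 t.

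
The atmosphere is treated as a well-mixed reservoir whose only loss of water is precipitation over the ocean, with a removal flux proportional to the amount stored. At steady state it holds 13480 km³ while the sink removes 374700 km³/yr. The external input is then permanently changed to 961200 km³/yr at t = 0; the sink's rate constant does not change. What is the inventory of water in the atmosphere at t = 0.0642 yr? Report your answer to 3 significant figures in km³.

Residence time τ = M₀/F₀ = 0.03598 yr. The eventual steady state is M_∞ = M₀·(F₁/F₀) = 13480 × 961200/374700 = 34580 km³.
The anomaly ΔM(t) = M(t) − M_∞ decays as ΔM₀·e^(−t/τ) with ΔM₀ = 13480 − 34580 = −21100 km³.
At t = 0.0642 yr, e^(−t/τ) = e^(−1.785) = 0.1679, so ΔM = −3542 km³ and M = 34580 − 3542 = 31038 km³.

31000 km³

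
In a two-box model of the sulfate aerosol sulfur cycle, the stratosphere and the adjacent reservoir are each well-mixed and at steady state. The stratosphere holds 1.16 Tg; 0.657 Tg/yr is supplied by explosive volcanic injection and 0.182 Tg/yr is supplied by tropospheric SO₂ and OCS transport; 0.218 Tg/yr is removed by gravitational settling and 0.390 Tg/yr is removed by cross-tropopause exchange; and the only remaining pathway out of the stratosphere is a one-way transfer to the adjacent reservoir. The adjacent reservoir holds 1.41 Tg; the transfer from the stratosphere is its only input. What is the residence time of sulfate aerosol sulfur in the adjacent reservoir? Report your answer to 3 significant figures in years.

6.10 yr

Balance the stratosphere: ΣF_in = 0.657 + 0.182 = 0.83900 Tg/yr.
Transfer to the adjacent reservoir = ΣF_in − (0.218 + 0.390) = 0.23100 Tg/yr.
At steady state the output of the adjacent reservoir equals its input, 0.23100 Tg/yr.
τ = M / F = 1.41 / 0.23100 = 6.104 yr.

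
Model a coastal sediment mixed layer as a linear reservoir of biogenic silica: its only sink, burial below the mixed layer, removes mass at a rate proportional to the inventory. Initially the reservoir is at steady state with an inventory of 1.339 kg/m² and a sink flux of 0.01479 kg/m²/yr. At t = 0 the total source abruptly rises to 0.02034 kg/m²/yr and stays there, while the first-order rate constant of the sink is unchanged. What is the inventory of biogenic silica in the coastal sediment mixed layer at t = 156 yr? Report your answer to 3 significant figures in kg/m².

Residence time τ = M₀/F₀ = 90.53 yr. The eventual steady state is M_∞ = M₀·(F₁/F₀) = 1.339 × 0.02034/0.01479 = 1.8415 kg/m².
The anomaly ΔM(t) = M(t) − M_∞ decays as ΔM₀·e^(−t/τ) with ΔM₀ = 1.339 − 1.8415 = −0.5025 kg/m².
At t = 156 yr, e^(−t/τ) = e^(−1.723) = 0.1785, so ΔM = −0.08970 kg/m² and M = 1.8415 − 0.08970 = 1.7518 kg/m².

1.75 kg/m²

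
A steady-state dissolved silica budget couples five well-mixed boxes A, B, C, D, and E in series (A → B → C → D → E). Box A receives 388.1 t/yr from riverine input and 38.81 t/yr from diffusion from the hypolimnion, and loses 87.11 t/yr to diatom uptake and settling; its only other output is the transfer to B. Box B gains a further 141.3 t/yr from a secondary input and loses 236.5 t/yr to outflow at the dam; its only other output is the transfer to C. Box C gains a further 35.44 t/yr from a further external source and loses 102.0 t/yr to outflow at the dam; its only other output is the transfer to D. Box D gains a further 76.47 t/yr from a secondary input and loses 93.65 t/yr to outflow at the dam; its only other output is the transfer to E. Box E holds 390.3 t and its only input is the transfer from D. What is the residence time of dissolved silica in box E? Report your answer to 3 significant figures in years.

Box A: F(A→B) = (388.1 + 38.81) − 87.11 = 339.80 t/yr.
Box B: F(B→C) = (339.80 + 141.3) − 236.5 = 244.60 t/yr.
Box C: F(C→D) = (244.60 + 35.44) − 102.0 = 178.04 t/yr.
Box D: F(D→E) = (178.04 + 76.47) − 93.65 = 160.86 t/yr.
Box E throughput = its input = 160.86 t/yr; τ = 390.3 / 160.86 = 2.426 yr.

2.43 yr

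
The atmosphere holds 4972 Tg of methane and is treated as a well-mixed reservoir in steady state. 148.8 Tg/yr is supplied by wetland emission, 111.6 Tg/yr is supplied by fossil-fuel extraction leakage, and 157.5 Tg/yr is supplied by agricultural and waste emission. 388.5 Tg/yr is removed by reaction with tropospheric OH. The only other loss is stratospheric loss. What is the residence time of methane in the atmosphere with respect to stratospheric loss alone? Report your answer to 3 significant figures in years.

169 yr

At steady state ΣF_in = ΣF_out.
ΣF_in = 148.8 + 111.6 + 157.5 = 417.90 Tg/yr.
Stratospheric loss flux = ΣF_in − (388.5) = 417.90 − 388.5 = 29.40 Tg/yr.
τ = M / F = 4972 / 29.40 = 169.1 yr.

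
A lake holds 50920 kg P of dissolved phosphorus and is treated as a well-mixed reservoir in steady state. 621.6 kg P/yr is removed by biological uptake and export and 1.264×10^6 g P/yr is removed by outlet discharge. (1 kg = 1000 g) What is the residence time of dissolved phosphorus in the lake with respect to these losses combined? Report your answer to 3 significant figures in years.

Convert the outlet discharge flux: 1.264×10^6 g P/yr = 1264 kg P/yr.
Total removal = 621.6 + 1264 = 1885.6 kg P/yr.
τ = M / ΣF_out = 50920 / 1885.6 = 27.00 yr.

27.0 yr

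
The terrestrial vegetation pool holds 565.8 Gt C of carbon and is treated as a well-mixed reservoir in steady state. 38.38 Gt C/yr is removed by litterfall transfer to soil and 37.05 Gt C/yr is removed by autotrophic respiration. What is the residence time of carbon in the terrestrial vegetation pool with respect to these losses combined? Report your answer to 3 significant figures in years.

Total removal = 38.38 + 37.05 = 75.430 Gt C/yr.
τ = M / ΣF_out = 565.8 / 75.430 = 7.501 yr.

7.50 yr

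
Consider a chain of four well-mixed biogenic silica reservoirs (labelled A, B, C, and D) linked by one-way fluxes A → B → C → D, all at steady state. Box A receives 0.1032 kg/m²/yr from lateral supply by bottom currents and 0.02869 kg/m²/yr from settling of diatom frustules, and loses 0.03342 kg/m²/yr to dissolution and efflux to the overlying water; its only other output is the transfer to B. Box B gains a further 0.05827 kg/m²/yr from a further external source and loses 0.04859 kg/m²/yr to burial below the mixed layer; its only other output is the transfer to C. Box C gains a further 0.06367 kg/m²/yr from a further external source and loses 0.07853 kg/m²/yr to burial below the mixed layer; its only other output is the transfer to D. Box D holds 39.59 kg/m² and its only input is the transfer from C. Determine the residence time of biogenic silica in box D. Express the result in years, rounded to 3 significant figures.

Box A: F(A→B) = (0.1032 + 0.02869) − 0.03342 = 0.098470 kg/m²/yr.
Box B: F(B→C) = (0.098470 + 0.05827) − 0.04859 = 0.10815 kg/m²/yr.
Box C: F(C→D) = (0.10815 + 0.06367) − 0.07853 = 0.093290 kg/m²/yr.
Box D throughput = its input = 0.093290 kg/m²/yr; τ = 39.59 / 0.093290 = 424.4 yr.

424 yr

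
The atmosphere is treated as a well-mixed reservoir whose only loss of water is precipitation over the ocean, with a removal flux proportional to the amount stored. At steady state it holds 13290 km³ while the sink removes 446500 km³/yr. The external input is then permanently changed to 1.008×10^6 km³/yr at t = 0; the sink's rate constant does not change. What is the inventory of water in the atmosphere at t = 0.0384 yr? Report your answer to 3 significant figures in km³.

τ = M₀/F₀ = 13290/446500 = 0.02976 yr; rate constant k = 1/τ.
New steady state M_∞ = F₁/k = F₁·τ = 1.008×10^6 × 0.02976 = 30003 km³.
M(t) = M_∞ + (M₀ − M_∞)·e^(−t/τ); t/τ = 0.0384/0.02976 = 1.290, so e^(−t/τ) = 0.2752.
M(t) = 30003 − 16710 × 0.2752 = 25403 km³.

25400 km³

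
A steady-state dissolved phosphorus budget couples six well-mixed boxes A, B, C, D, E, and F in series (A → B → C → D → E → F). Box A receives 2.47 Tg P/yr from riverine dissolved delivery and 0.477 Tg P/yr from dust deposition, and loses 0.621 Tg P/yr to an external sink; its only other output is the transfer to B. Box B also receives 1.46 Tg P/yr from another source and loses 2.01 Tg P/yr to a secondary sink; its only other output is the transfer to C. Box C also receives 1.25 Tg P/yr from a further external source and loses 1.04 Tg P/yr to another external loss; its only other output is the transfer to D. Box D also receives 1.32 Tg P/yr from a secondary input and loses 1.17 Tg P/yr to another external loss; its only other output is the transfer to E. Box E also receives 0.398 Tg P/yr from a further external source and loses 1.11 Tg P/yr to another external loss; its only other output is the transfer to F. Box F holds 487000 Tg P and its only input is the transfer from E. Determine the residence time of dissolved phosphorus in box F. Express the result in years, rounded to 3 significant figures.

Box A: F(A→B) = (2.47 + 0.477) − 0.621 = 2.3260 Tg P/yr.
Box B: F(B→C) = (2.3260 + 1.46) − 2.01 = 1.7760 Tg P/yr.
Box C: F(C→D) = (1.7760 + 1.25) − 1.04 = 1.9860 Tg P/yr.
Box D: F(D→E) = (1.9860 + 1.32) − 1.17 = 2.1360 Tg P/yr.
Box E: F(E→F) = (2.1360 + 0.398) − 1.11 = 1.4240 Tg P/yr.
Box F throughput = its input = 1.4240 Tg P/yr; τ = 487000 / 1.4240 = 342000 yr.

342000 yr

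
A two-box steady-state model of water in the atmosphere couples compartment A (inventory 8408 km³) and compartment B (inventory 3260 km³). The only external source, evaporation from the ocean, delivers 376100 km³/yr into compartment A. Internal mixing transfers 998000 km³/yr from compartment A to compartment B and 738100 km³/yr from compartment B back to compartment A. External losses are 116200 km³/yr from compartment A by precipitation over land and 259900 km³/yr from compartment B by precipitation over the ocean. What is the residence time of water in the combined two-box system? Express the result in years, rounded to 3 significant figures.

Residence time in the combined system uses the total inventory and the total *external* removal — internal exchanges between the two boxes cancel.
M_total = 8408 + 3260 = 11668 km³.
ΣF_external_out = 116200 + 259900 = 376100 km³/yr.
τ = M_total / ΣF_ext = 11668 / 376100 = 0.03102 yr.

0.0310 yr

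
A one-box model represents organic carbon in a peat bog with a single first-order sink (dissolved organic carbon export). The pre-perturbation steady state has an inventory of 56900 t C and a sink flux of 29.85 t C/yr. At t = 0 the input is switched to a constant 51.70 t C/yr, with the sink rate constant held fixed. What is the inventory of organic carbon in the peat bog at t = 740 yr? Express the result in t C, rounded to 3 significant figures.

The sink rate constant is k = F₀/M₀ = 29.85/56900 = 0.0005246 yr⁻¹.
Solving dM/dt = F₁ − kM with M(0) = M₀ gives M(t) = F₁/k + (M₀ − F₁/k)·e^(−kt).
F₁/k = 51.70/0.0005246 = 98550 t C; kt = 0.0005246 × 740 = 0.3882, e^(−kt) = 0.6783.
M(740) = 98550 + (56900 − 98550) × 0.6783 = 98550 − 28250 = 70300 t C.

70300 t C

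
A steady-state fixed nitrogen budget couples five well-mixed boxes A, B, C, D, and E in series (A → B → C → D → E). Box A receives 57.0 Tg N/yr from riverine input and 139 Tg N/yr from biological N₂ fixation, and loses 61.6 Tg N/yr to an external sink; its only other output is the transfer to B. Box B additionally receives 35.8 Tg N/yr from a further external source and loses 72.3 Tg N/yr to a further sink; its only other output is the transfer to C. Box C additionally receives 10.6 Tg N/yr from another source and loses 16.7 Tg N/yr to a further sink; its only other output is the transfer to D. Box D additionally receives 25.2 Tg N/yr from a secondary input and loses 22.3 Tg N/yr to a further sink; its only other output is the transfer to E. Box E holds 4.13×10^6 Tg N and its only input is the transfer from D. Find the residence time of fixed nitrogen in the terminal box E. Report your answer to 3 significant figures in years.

43600 yr

Box A: F(A→B) = (57.0 + 139) − 61.6 = 134.40 Tg N/yr.
Box B: F(B→C) = (134.40 + 35.8) − 72.3 = 97.900 Tg N/yr.
Box C: F(C→D) = (97.900 + 10.6) − 16.7 = 91.800 Tg N/yr.
Box D: F(D→E) = (91.800 + 25.2) − 22.3 = 94.700 Tg N/yr.
Box E throughput = its input = 94.700 Tg N/yr; τ = 4.13×10^6 / 94.700 = 43610 yr.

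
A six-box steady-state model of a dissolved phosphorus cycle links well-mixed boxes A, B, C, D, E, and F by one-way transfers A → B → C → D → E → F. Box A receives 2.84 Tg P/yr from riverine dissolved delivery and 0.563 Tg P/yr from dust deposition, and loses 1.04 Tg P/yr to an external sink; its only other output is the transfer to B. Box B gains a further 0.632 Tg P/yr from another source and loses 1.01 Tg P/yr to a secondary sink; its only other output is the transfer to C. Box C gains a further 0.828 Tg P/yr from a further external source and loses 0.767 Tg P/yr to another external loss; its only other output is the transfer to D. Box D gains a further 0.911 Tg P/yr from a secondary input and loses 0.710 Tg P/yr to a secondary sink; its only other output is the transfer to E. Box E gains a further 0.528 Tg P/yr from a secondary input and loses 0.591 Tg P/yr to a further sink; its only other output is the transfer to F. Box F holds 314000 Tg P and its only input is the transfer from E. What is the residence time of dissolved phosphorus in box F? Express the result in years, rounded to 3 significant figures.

Box A: F(A→B) = (2.84 + 0.563) − 1.04 = 2.3630 Tg P/yr.
Box B: F(B→C) = (2.3630 + 0.632) − 1.01 = 1.9850 Tg P/yr.
Box C: F(C→D) = (1.9850 + 0.828) − 0.767 = 2.0460 Tg P/yr.
Box D: F(D→E) = (2.0460 + 0.911) − 0.710 = 2.2470 Tg P/yr.
Box E: F(E→F) = (2.2470 + 0.528) − 0.591 = 2.1840 Tg P/yr.
Box F throughput = its input = 2.1840 Tg P/yr; τ = 314000 / 2.1840 = 143800 yr.

144000 yr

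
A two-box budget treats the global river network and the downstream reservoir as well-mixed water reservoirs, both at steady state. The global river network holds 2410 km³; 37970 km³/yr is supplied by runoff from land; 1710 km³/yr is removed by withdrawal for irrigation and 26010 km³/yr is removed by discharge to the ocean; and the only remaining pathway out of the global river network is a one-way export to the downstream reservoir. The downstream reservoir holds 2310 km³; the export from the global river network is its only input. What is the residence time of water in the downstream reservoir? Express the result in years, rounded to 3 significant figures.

Balance the global river network: ΣF_in = 37970 km³/yr.
Export to the downstream reservoir = ΣF_in − (1710 + 26010) = 10250 km³/yr.
At steady state the output of the downstream reservoir equals its input, 10250 km³/yr.
τ = M / F = 2310 / 10250 = 0.2254 yr.

0.225 yr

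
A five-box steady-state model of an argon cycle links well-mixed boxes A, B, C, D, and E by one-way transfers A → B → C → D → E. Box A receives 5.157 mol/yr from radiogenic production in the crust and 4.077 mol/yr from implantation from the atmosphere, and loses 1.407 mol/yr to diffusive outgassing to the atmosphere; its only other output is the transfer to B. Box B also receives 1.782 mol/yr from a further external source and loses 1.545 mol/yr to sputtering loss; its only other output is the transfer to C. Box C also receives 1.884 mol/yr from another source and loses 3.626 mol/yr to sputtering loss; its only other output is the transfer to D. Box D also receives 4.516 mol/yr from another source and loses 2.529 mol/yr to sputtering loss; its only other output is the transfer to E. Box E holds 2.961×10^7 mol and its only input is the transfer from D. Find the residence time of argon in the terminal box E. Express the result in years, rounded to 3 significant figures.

Box A: F(A→B) = (5.157 + 4.077) − 1.407 = 7.8270 mol/yr.
Box B: F(B→C) = (7.8270 + 1.782) − 1.545 = 8.0640 mol/yr.
Box C: F(C→D) = (8.0640 + 1.884) − 3.626 = 6.3220 mol/yr.
Box D: F(D→E) = (6.3220 + 4.516) − 2.529 = 8.3090 mol/yr.
Box E throughput = its input = 8.3090 mol/yr; τ = 2.961×10^7 / 8.3090 = 3.564×10^6 yr.

3.56×10^6 yr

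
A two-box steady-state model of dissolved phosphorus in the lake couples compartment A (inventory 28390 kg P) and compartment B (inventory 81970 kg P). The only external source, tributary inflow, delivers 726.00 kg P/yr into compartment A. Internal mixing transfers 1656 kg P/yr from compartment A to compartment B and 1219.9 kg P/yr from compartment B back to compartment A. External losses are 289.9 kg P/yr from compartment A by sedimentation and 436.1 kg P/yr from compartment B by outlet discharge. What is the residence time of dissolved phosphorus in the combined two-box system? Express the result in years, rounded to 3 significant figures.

152 yr

For the system as a whole, the A↔B exchange is internal and contributes nothing to the throughput; only the external sinks remove mass.
M_total = 28390 + 81970 = 110360 kg P.
ΣF_external_out = 289.9 + 436.1 = 726.00 kg P/yr.
τ = M_total / ΣF_ext = 110360 / 726.00 = 152.0 yr.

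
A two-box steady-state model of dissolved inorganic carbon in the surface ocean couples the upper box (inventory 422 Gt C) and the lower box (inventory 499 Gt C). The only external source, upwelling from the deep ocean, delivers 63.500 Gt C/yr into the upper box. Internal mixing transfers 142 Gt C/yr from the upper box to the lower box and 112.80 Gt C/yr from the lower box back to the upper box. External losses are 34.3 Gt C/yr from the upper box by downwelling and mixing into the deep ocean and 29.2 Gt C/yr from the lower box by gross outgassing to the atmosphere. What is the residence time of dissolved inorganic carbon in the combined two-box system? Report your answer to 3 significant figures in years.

For the system as a whole, the A↔B exchange is internal and contributes nothing to the throughput; only the external sinks remove mass.
M_total = 422 + 499 = 921.00 Gt C.
ΣF_external_out = 34.3 + 29.2 = 63.500 Gt C/yr.
τ = M_total / ΣF_ext = 921.00 / 63.500 = 14.50 yr.

14.5 yr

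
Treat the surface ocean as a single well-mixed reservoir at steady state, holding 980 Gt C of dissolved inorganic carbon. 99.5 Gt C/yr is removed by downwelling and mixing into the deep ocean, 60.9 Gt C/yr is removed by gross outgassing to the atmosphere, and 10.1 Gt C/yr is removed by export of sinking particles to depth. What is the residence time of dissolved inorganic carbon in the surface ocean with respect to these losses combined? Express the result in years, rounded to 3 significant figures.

5.75 yr

Total removal = 99.50 + 60.90 + 10.10 = 170.50 Gt C/yr.
τ = M / ΣF_out = 980 / 170.50 = 5.748 yr.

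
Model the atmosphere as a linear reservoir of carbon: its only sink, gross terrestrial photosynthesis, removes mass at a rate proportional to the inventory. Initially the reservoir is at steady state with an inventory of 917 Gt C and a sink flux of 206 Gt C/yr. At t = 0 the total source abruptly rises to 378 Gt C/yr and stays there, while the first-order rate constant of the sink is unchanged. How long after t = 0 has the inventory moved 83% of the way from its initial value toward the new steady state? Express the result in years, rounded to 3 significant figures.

τ = M₀/F₀ = 917/206 = 4.451 yr.
The remaining gap fraction is e^(−t/τ); 83% covered ⇒ e^(−t/τ) = 0.170.
t = −τ ln(0.170) = 4.451 × 1.772 = 7.888 yr.

7.89 yr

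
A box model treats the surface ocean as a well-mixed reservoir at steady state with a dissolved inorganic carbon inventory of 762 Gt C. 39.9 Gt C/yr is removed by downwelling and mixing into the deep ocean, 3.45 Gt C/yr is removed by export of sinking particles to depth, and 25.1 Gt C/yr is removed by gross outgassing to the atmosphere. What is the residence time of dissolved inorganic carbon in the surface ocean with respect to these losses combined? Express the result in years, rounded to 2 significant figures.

11 yr

Total removal = 39.90 + 3.450 + 25.10 = 68.450 Gt C/yr.
τ = M / ΣF_out = 762 / 68.450 = 11.13 yr.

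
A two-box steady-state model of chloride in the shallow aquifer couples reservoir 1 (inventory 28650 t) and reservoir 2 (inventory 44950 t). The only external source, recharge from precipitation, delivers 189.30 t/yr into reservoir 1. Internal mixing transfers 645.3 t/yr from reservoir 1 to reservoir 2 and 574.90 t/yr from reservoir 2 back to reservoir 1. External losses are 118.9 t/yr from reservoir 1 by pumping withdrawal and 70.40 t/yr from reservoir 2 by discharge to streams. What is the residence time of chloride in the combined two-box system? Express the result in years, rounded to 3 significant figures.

Treat the two boxes together as one reservoir: the mixing fluxes between them are internal recycling, so τ = ΣM / Σ(external losses).
M_total = 28650 + 44950 = 73600 t.
ΣF_external_out = 118.9 + 70.40 = 189.30 t/yr.
τ = M_total / ΣF_ext = 73600 / 189.30 = 388.8 yr.

389 yr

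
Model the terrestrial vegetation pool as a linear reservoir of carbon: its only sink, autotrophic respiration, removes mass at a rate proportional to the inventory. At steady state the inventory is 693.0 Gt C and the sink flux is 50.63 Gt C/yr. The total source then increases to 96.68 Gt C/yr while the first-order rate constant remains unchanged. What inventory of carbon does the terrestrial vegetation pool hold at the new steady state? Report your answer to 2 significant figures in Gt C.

Rate constant k = F/M = 50.63 / 693.0 = 0.07306 yr⁻¹.
At the new steady state, source = k·M_new ⇒ M_new = 96.68 / 0.07306 = 1323 Gt C.
(Equivalently M_new = M × F_new/F_old = 693.0 × 96.68/50.63.)

1300 Gt C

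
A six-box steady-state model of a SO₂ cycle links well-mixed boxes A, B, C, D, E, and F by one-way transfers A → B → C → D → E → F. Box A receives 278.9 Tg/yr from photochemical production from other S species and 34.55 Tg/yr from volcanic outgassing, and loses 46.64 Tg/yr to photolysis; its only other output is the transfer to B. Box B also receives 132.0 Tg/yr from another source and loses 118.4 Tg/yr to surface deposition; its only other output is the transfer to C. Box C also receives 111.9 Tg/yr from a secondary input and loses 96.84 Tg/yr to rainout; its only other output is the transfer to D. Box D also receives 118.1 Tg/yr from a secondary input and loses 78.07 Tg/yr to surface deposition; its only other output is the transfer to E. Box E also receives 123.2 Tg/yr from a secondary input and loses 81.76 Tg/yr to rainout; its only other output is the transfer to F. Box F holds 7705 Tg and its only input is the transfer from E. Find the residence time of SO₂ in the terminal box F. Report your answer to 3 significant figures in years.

20.4 yr

Box A: F(A→B) = (278.9 + 34.55) − 46.64 = 266.81 Tg/yr.
Box B: F(B→C) = (266.81 + 132.0) − 118.4 = 280.41 Tg/yr.
Box C: F(C→D) = (280.41 + 111.9) − 96.84 = 295.47 Tg/yr.
Box D: F(D→E) = (295.47 + 118.1) − 78.07 = 335.50 Tg/yr.
Box E: F(E→F) = (335.50 + 123.2) − 81.76 = 376.94 Tg/yr.
Box F throughput = its input = 376.94 Tg/yr; τ = 7705 / 376.94 = 20.44 yr.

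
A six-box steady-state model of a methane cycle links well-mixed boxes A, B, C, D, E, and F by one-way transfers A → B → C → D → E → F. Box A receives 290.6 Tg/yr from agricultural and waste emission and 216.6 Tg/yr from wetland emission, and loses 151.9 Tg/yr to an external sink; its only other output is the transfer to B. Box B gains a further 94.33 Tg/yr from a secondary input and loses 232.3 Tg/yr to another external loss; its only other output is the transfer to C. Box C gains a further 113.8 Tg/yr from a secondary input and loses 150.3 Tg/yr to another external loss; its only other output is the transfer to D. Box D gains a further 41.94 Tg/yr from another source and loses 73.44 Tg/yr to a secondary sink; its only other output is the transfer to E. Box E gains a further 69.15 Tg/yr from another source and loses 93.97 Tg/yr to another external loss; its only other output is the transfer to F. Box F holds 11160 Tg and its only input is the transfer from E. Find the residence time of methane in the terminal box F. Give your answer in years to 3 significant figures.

89.6 yr

Box A: F(A→B) = (290.6 + 216.6) − 151.9 = 355.30 Tg/yr.
Box B: F(B→C) = (355.30 + 94.33) − 232.3 = 217.33 Tg/yr.
Box C: F(C→D) = (217.33 + 113.8) − 150.3 = 180.83 Tg/yr.
Box D: F(D→E) = (180.83 + 41.94) − 73.44 = 149.33 Tg/yr.
Box E: F(E→F) = (149.33 + 69.15) − 93.97 = 124.51 Tg/yr.
Box F throughput = its input = 124.51 Tg/yr; τ = 11160 / 124.51 = 89.63 yr.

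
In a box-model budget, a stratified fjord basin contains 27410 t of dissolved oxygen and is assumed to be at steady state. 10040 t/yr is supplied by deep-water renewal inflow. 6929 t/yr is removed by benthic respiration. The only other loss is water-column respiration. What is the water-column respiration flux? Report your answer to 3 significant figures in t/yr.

3110 t/yr

At steady state ΣF_in = ΣF_out.
ΣF_in = 10040 t/yr.
Water-column respiration flux = ΣF_in − (6929) = 10040 − 6929 = 3111 t/yr.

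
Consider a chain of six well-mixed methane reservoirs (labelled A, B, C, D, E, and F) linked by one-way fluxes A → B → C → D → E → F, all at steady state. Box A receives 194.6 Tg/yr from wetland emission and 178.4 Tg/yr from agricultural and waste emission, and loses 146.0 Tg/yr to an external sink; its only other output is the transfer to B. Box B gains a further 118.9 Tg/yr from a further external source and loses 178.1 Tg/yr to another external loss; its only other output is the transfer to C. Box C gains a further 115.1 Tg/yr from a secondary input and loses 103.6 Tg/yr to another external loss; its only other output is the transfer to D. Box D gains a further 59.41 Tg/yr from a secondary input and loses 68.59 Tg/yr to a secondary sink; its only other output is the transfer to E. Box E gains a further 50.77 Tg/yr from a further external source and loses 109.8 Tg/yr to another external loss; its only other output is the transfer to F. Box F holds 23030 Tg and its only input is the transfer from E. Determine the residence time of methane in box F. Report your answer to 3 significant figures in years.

207 yr

Box A: F(A→B) = (194.6 + 178.4) − 146.0 = 227.00 Tg/yr.
Box B: F(B→C) = (227.00 + 118.9) − 178.1 = 167.80 Tg/yr.
Box C: F(C→D) = (167.80 + 115.1) − 103.6 = 179.30 Tg/yr.
Box D: F(D→E) = (179.30 + 59.41) − 68.59 = 170.12 Tg/yr.
Box E: F(E→F) = (170.12 + 50.77) − 109.8 = 111.09 Tg/yr.
Box F throughput = its input = 111.09 Tg/yr; τ = 23030 / 111.09 = 207.3 yr.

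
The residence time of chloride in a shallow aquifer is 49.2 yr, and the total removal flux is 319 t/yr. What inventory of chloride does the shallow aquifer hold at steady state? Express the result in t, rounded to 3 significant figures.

15700 t

τ = M/F ⇒ M = τ × F = 49.2 × 319 = 15690 t.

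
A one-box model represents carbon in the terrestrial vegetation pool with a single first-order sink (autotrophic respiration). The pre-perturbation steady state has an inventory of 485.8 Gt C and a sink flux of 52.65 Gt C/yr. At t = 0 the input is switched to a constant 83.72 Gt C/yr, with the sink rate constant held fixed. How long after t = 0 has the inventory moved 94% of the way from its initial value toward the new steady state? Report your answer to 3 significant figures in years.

26.0 yr

τ = M₀/F₀ = 485.8/52.65 = 9.227 yr.
The remaining gap fraction is e^(−t/τ); 94% covered ⇒ e^(−t/τ) = 0.0600.
t = −τ ln(0.0600) = 9.227 × 2.813 = 25.96 yr.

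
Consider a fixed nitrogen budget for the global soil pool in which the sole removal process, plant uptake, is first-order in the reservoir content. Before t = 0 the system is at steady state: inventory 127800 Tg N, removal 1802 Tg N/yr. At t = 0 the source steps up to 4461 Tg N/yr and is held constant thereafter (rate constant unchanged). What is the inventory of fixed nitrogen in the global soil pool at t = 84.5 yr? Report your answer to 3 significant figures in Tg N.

259000 Tg N

The sink rate constant is k = F₀/M₀ = 1802/127800 = 0.01410 yr⁻¹.
Solving dM/dt = F₁ − kM with M(0) = M₀ gives M(t) = F₁/k + (M₀ − F₁/k)·e^(−kt).
F₁/k = 4461/0.01410 = 316380 Tg N; kt = 0.01410 × 84.5 = 1.191, e^(−kt) = 0.3038.
M(84.5) = 316380 + (127800 − 316380) × 0.3038 = 316380 − 57290 = 259090 Tg N.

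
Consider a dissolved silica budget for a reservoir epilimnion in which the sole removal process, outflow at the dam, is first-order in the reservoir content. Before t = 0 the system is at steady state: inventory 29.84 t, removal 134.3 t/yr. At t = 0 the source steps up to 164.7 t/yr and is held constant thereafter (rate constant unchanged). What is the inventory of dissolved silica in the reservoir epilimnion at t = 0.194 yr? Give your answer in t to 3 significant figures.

33.8 t

τ = M₀/F₀ = 29.84/134.3 = 0.2222 yr; rate constant k = 1/τ.
New steady state M_∞ = F₁/k = F₁·τ = 164.7 × 0.2222 = 36.595 t.
M(t) = M_∞ + (M₀ − M_∞)·e^(−t/τ); t/τ = 0.194/0.2222 = 0.8731, so e^(−t/τ) = 0.4176.
M(t) = 36.595 − 6.755 × 0.4176 = 33.774 t.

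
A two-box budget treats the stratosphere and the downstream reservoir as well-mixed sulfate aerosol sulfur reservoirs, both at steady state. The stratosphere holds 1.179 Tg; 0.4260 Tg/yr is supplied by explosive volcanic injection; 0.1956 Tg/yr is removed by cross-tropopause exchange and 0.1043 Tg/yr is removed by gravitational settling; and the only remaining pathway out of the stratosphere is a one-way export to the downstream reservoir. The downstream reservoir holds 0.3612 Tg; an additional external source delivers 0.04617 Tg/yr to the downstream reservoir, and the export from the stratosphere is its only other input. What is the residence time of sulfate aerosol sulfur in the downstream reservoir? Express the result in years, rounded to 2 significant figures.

2.1 yr

Balance the stratosphere: ΣF_in = 0.42600 Tg/yr.
Export to the downstream reservoir = ΣF_in − (0.1956 + 0.1043) = 0.12610 Tg/yr.
Total input to the downstream reservoir = 0.12610 + 0.04617 = 0.17227 Tg/yr; at steady state this equals its total output.
τ = M / F = 0.3612 / 0.17227 = 2.097 yr.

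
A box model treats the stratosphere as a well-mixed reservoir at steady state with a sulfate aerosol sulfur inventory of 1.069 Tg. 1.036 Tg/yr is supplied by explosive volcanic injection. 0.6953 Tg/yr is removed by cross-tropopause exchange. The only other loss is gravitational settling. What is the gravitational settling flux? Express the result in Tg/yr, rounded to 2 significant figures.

0.34 Tg/yr

At steady state ΣF_in = ΣF_out.
ΣF_in = 1.0360 Tg/yr.
Gravitational settling flux = ΣF_in − (0.6953) = 1.0360 − 0.6953 = 0.3407 Tg/yr.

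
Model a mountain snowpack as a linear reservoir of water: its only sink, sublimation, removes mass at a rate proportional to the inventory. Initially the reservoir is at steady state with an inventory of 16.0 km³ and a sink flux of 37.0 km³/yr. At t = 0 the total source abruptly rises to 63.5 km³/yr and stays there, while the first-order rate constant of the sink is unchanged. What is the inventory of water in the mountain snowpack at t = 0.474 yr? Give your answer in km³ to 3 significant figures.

23.6 km³

Residence time τ = M₀/F₀ = 0.4324 yr. The eventual steady state is M_∞ = M₀·(F₁/F₀) = 16.0 × 63.5/37.0 = 27.459 km³.
The anomaly ΔM(t) = M(t) − M_∞ decays as ΔM₀·e^(−t/τ) with ΔM₀ = 16.0 − 27.459 = −11.46 km³.
At t = 0.474 yr, e^(−t/τ) = e^(−1.096) = 0.3342, so ΔM = −3.829 km³ and M = 27.459 − 3.829 = 23.630 km³.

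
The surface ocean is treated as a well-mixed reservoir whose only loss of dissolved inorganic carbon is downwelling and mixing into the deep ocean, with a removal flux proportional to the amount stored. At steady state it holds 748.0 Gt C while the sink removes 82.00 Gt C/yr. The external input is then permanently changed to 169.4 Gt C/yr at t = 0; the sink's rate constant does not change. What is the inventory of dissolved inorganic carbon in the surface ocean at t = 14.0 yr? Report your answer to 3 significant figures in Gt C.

1370 Gt C

Residence time τ = M₀/F₀ = 9.122 yr. The eventual steady state is M_∞ = M₀·(F₁/F₀) = 748.0 × 169.4/82.00 = 1545.3 Gt C.
The anomaly ΔM(t) = M(t) − M_∞ decays as ΔM₀·e^(−t/τ) with ΔM₀ = 748.0 − 1545.3 = −797.3 Gt C.
At t = 14.0 yr, e^(−t/τ) = e^(−1.535) = 0.2155, so ΔM = −171.8 Gt C and M = 1545.3 − 171.8 = 1373.4 Gt C.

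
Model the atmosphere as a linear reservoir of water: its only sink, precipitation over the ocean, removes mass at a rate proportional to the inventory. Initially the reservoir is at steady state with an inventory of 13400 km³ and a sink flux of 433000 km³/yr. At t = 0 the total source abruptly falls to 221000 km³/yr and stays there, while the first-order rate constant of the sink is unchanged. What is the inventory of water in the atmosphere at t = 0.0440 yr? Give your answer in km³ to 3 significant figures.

8420 km³

τ = M₀/F₀ = 13400/433000 = 0.03095 yr; rate constant k = 1/τ.
New steady state M_∞ = F₁/k = F₁·τ = 221000 × 0.03095 = 6839.3 km³.
M(t) = M_∞ + (M₀ − M_∞)·e^(−t/τ); t/τ = 0.0440/0.03095 = 1.422, so e^(−t/τ) = 0.2413.
M(t) = 6839.3 + 6561 × 0.2413 = 8422.2 km³.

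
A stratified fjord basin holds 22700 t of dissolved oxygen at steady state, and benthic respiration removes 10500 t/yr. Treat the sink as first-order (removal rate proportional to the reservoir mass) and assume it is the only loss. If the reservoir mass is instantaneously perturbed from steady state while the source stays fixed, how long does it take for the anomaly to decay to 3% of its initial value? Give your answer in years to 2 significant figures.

7.6 yr

For a linear reservoir the anomaly decays as exp(−t/τ) with τ = M/F = 22700/10500 = 2.162 yr.
exp(−t/τ) = 0.03 ⇒ t = −τ ln(0.03) = 2.162 × 3.507 = 7.581 yr.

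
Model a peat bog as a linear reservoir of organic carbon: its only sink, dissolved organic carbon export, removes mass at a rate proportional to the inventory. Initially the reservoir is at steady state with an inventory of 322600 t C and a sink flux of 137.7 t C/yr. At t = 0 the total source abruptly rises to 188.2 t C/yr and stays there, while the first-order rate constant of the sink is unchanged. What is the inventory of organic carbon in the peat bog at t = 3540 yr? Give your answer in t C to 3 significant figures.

The sink rate constant is k = F₀/M₀ = 137.7/322600 = 0.0004268 yr⁻¹.
Solving dM/dt = F₁ − kM with M(0) = M₀ gives M(t) = F₁/k + (M₀ − F₁/k)·e^(−kt).
F₁/k = 188.2/0.0004268 = 440910 t C; kt = 0.0004268 × 3540 = 1.511, e^(−kt) = 0.2207.
M(3540) = 440910 + (322600 − 440910) × 0.2207 = 440910 − 26110 = 414800 t C.

415000 t C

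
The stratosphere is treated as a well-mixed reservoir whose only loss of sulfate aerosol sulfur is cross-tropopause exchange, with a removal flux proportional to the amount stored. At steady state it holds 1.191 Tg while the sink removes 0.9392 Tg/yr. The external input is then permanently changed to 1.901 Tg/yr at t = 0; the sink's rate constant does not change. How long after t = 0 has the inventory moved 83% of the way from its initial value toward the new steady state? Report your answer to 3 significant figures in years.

2.25 yr

τ = M₀/F₀ = 1.191/0.9392 = 1.268 yr.
The remaining gap fraction is e^(−t/τ); 83% covered ⇒ e^(−t/τ) = 0.170.
t = −τ ln(0.170) = 1.268 × 1.772 = 2.247 yr.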